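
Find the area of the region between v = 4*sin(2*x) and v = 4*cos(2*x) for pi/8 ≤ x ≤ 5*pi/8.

4*sqrt(2)

On [pi/8, 5*pi/8], (4*sin(2*x)) - (4*cos(2*x)) = 4*sin(2*x) - 4*cos(2*x) is ≥ 0 throughout, so the area is a single integral of |4*sin(2*x) - 4*cos(2*x)|.
∫[pi/8,5*pi/8] (4*sin(2*x) - 4*cos(2*x)) dx = 4*sqrt(2).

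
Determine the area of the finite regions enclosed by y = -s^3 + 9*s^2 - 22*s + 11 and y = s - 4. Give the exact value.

8

Set the curves equal: -s^3 + 9*s^2 - 22*s + 11 = s - 4, so -s^3 + 9*s^2 - 23*s + 15 = 0, which factors as -(s - 5)*(s - 3)*(s - 1) = 0. The curves meet at s = 1, 3, 5.
On [1, 3], y = s - 4 is on top; that piece has area ∫[1,3] (-(-s^3 + 9*s^2 - 23*s + 15)) ds = 4.
On [3, 5], y = -s^3 + 9*s^2 - 22*s + 11 is on top; that piece has area ∫[3,5] (-s^3 + 9*s^2 - 23*s + 15) ds = 4.
Total enclosed area = 4 + 4 = 8.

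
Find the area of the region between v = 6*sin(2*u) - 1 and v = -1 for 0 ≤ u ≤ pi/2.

On [0, pi/2], (6*sin(2*u) - 1) - (-1) = 6*sin(2*u) is ≥ 0 throughout, so the area is a single integral of |6*sin(2*u)|.
∫[0,pi/2] (6*sin(2*u)) du = 6.

6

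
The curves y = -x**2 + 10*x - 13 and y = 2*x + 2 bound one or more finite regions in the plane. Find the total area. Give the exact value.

Set the curves equal: -x**2 + 10*x - 13 = 2*x + 2, so -x**2 + 8*x - 15 = 0, which factors as -(x - 5)*(x - 3) = 0. The curves meet at x = 3, 5.
On [3, 5], y = -x**2 + 10*x - 13 is on top; that piece has area ∫[3,5] (-x**2 + 8*x - 15) dx = 4/3.

4/3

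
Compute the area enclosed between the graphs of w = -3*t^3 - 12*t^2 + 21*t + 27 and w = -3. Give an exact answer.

937/4

Set the curves equal: -3*t^3 - 12*t^2 + 21*t + 27 = -3, so -3*t^3 - 12*t^2 + 21*t + 30 = 0, which factors as -3*(t - 2)*(t + 1)*(t + 5) = 0. The curves meet at t = -5, -1, 2.
On [-5, -1], w = -3 is on top; that piece has area ∫[-5,-1] (-(-3*t^3 - 12*t^2 + 21*t + 30)) dt = 160.
On [-1, 2], w = -3*t^3 - 12*t^2 + 21*t + 27 is on top; that piece has area ∫[-1,2] (-3*t^3 - 12*t^2 + 21*t + 30) dt = 297/4.
Total enclosed area = 160 + 297/4 = 937/4.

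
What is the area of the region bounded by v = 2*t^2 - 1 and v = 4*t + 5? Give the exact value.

Set the curves equal: 2*t^2 - 1 = 4*t + 5, so 2*t^2 - 4*t - 6 = 0, which factors as 2*(t - 3)*(t + 1) = 0. The curves meet at t = -1, 3.
On [-1, 3], v = 4*t + 5 is on top; that piece has area ∫[-1,3] (-(2*t^2 - 4*t - 6)) dt = 64/3.

64/3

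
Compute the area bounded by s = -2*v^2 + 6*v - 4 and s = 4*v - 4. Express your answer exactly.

1/3

Both boundary curves give s as a function of v, so integrate with respect to v. Setting them equal: -2*v^2 + 2*v = 0, i.e. -2*v*(v - 1) = 0, so they meet at v = 0, 1.
For v in [0, 1], s = -2*v^2 + 6*v - 4 is on the right; area = ∫[0,1] (-2*v^2 + 2*v) dv = 1/3.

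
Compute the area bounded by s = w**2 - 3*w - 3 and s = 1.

125/6

Both boundary curves give s as a function of w, so integrate with respect to w. Setting them equal: w**2 - 3*w - 4 = 0, i.e. (w - 4)*(w + 1) = 0, so they meet at w = -1, 4.
For w in [-1, 4], s = w**2 - 3*w - 3 is on the left; area = ∫[-1,4] (-(w**2 - 3*w - 4)) dw = 125/6.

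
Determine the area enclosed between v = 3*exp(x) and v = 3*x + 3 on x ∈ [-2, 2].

On [-2, 2], (3*exp(x)) - (3*x + 3) = -3*x + 3*exp(x) - 3 is ≥ 0 throughout, so the area is a single integral of |-3*x + 3*exp(x) - 3|.
∫[-2,2] (-3*x + 3*exp(x) - 3) dx = -12 - 3*exp(-2) + 3*exp(2).

-12 - 3*exp(-2) + 3*exp(2)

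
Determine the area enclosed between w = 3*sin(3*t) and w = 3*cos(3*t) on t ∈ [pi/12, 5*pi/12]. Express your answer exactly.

2*sqrt(2)

On [pi/12, 5*pi/12], (3*sin(3*t)) - (3*cos(3*t)) = 3*sin(3*t) - 3*cos(3*t) is ≥ 0 throughout, so the area is a single integral of |3*sin(3*t) - 3*cos(3*t)|.
∫[pi/12,5*pi/12] (3*sin(3*t) - 3*cos(3*t)) dt = 2*sqrt(2).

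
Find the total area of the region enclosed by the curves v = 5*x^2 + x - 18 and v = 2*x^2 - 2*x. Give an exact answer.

125/2

Set the curves equal: 5*x^2 + x - 18 = 2*x^2 - 2*x, so 3*x^2 + 3*x - 18 = 0, which factors as 3*(x - 2)*(x + 3) = 0. The curves meet at x = -3, 2.
On [-3, 2], v = 2*x^2 - 2*x is on top; that piece has area ∫[-3,2] (-(3*x^2 + 3*x - 18)) dx = 125/2.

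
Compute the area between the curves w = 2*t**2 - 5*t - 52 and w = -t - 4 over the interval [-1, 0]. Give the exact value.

On [-1, 0], (2*t**2 - 5*t - 52) - (-t - 4) = 2*t**2 - 4*t - 48 is ≤ 0 throughout, so the area is a single integral of |2*t**2 - 4*t - 48|.
∫[-1,0] (2*t**2 - 4*t - 48) dt = -136/3; the area of that piece is 136/3.

136/3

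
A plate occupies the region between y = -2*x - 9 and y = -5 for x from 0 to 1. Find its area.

On [0, 1], (-2*x - 9) - (-5) = -2*x - 4 is ≤ 0 throughout, so the area is a single integral of |-2*x - 4|.
∫[0,1] (-2*x - 4) dx = -5; the area of that piece is 5.

5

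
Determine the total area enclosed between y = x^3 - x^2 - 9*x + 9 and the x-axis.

The curve meets the x-axis where x^3 - x^2 - 9*x + 9 = 0, i.e. (x - 3)*(x - 1)*(x + 3) = 0, at x = -3, 1, 3.
On [-3, 1] the curve lies above the axis; ∫[-3,1] (x^3 - x^2 - 9*x + 9) dx = 128/3, giving area 128/3.
On [1, 3] the curve lies below the axis; ∫[1,3] (x^3 - x^2 - 9*x + 9) dx = -20/3, giving area 20/3.
Total area = 128/3 + 20/3 = 148/3.

148/3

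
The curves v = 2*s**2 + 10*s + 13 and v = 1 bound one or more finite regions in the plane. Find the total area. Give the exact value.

Set the curves equal: 2*s**2 + 10*s + 13 = 1, so 2*s**2 + 10*s + 12 = 0, which factors as 2*(s + 2)*(s + 3) = 0. The curves meet at s = -3, -2.
On [-3, -2], v = 1 is on top; that piece has area ∫[-3,-2] (-(2*s**2 + 10*s + 12)) ds = 1/3.

1/3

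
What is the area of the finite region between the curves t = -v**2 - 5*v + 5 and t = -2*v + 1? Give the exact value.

Both boundary curves give t as a function of v, so integrate with respect to v. Setting them equal: -v**2 - 3*v + 4 = 0, i.e. -(v - 1)*(v + 4) = 0, so they meet at v = -4, 1.
For v in [-4, 1], t = -v**2 - 5*v + 5 is on the right; area = ∫[-4,1] (-v**2 - 3*v + 4) dv = 125/6.

125/6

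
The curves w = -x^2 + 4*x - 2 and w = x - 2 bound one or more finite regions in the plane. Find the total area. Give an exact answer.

Set the curves equal: -x^2 + 4*x - 2 = x - 2, so -x^2 + 3*x = 0, which factors as -x*(x - 3) = 0. The curves meet at x = 0, 3.
On [0, 3], w = -x^2 + 4*x - 2 is on top; that piece has area ∫[0,3] (-x^2 + 3*x) dx = 9/2.

9/2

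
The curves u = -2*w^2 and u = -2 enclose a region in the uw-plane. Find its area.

Both boundary curves give u as a function of w, so integrate with respect to w. Setting them equal: -2*w^2 + 2 = 0, i.e. -2*(w - 1)*(w + 1) = 0, so they meet at w = -1, 1.
For w in [-1, 1], u = -2*w^2 is on the right; area = ∫[-1,1] (-2*w^2 + 2) dw = 8/3.

8/3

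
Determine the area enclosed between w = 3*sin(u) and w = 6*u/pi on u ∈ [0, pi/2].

On [0, pi/2], (3*sin(u)) - (6*u/pi) = -6*u/pi + 3*sin(u) is ≥ 0 throughout, so the area is a single integral of |-6*u/pi + 3*sin(u)|.
∫[0,pi/2] (-6*u/pi + 3*sin(u)) du = 3 - 3*pi/4.

3 - 3*pi/4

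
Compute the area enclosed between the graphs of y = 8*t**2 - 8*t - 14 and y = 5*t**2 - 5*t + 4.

125/2

Set the curves equal: 8*t**2 - 8*t - 14 = 5*t**2 - 5*t + 4, so 3*t**2 - 3*t - 18 = 0, which factors as 3*(t - 3)*(t + 2) = 0. The curves meet at t = -2, 3.
On [-2, 3], y = 5*t**2 - 5*t + 4 is on top; that piece has area ∫[-2,3] (-(3*t**2 - 3*t - 18)) dt = 125/2.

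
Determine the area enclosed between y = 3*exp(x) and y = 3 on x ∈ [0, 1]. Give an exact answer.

On [0, 1], (3*exp(x)) - (3) = 3*exp(x) - 3 is ≥ 0 throughout, so the area is a single integral of |3*exp(x) - 3|.
∫[0,1] (3*exp(x) - 3) dx = -6 + 3*exp(1).

-6 + 3*exp(1)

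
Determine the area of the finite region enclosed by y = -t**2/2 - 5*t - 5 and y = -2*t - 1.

Set the curves equal: -t**2/2 - 5*t - 5 = -2*t - 1, so -t**2/2 - 3*t - 4 = 0, which factors as -(t + 2)*(t + 4)/2 = 0. The curves meet at t = -4, -2.
On [-4, -2], y = -t**2/2 - 5*t - 5 is on top; that piece has area ∫[-4,-2] (-t**2/2 - 3*t - 4) dt = 2/3.

2/3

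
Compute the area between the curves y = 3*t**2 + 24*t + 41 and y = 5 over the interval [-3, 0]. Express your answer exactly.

The difference (3*t**2 + 24*t + 41) - (5) = 3*t**2 + 24*t + 36 changes sign at t = -2 inside [-3, 0], so split the integral there.
∫[-3,-2] (3*t**2 + 24*t + 36) dt = -5; the area of that piece is 5.
∫[-2,0] (3*t**2 + 24*t + 36) dt = 32.
Total area = 5 + 32 = 37.

37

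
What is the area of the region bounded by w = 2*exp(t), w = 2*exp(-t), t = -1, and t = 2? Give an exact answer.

-8 + 2*exp(-2) + 2*exp(-1) + 2*exp(1) + 2*exp(2)

The difference (2*exp(t)) - (2*exp(-t)) = 2*exp(t) - 2*exp(-t) changes sign at t = 0 inside [-1, 2], so split the integral there.
∫[-1,0] (2*exp(t) - 2*exp(-t)) dt = -2*exp(1) - 2*exp(-1) + 4; the area of that piece is -4 + 2*exp(-1) + 2*exp(1).
∫[0,2] (2*exp(t) - 2*exp(-t)) dt = -4 + 2*exp(-2) + 2*exp(2).
Total area = (-4 + 2*exp(-1) + 2*exp(1)) + (-4 + 2*exp(-2) + 2*exp(2)) = -8 + 2*exp(-2) + 2*exp(-1) + 2*exp(1) + 2*exp(2).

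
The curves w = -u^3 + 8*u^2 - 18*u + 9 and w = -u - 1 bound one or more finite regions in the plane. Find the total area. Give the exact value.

71/6

Set the curves equal: -u^3 + 8*u^2 - 18*u + 9 = -u - 1, so -u^3 + 8*u^2 - 17*u + 10 = 0, which factors as -(u - 5)*(u - 2)*(u - 1) = 0. The curves meet at u = 1, 2, 5.
On [1, 2], w = -u - 1 is on top; that piece has area ∫[1,2] (-(-u^3 + 8*u^2 - 17*u + 10)) du = 7/12.
On [2, 5], w = -u^3 + 8*u^2 - 18*u + 9 is on top; that piece has area ∫[2,5] (-u^3 + 8*u^2 - 17*u + 10) du = 45/4.
Total enclosed area = 7/12 + 45/4 = 71/6.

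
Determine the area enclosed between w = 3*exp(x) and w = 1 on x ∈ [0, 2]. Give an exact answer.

-5 + 3*exp(2)

On [0, 2], (3*exp(x)) - (1) = 3*exp(x) - 1 is ≥ 0 throughout, so the area is a single integral of |3*exp(x) - 1|.
∫[0,2] (3*exp(x) - 1) dx = -5 + 3*exp(2).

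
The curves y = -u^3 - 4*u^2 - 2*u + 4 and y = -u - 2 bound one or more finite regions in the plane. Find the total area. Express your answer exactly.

71/6

Set the curves equal: -u^3 - 4*u^2 - 2*u + 4 = -u - 2, so -u^3 - 4*u^2 - u + 6 = 0, which factors as -(u - 1)*(u + 2)*(u + 3) = 0. The curves meet at u = -3, -2, 1.
On [-3, -2], y = -u - 2 is on top; that piece has area ∫[-3,-2] (-(-u^3 - 4*u^2 - u + 6)) du = 7/12.
On [-2, 1], y = -u^3 - 4*u^2 - 2*u + 4 is on top; that piece has area ∫[-2,1] (-u^3 - 4*u^2 - u + 6) du = 45/4.
Total enclosed area = 7/12 + 45/4 = 71/6.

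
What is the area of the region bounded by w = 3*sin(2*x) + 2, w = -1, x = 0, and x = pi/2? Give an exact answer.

On [0, pi/2], (3*sin(2*x) + 2) - (-1) = 3*sin(2*x) + 3 is ≥ 0 throughout, so the area is a single integral of |3*sin(2*x) + 3|.
∫[0,pi/2] (3*sin(2*x) + 3) dx = 3 + 3*pi/2.

3 + 3*pi/2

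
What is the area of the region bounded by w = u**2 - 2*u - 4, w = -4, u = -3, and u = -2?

On [-3, -2], (u**2 - 2*u - 4) - (-4) = u**2 - 2*u is ≥ 0 throughout, so the area is a single integral of |u**2 - 2*u|.
∫[-3,-2] (u**2 - 2*u) du = 34/3.

34/3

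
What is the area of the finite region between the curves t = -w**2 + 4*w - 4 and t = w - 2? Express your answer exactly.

Both boundary curves give t as a function of w, so integrate with respect to w. Setting them equal: -w**2 + 3*w - 2 = 0, i.e. -(w - 2)*(w - 1) = 0, so they meet at w = 1, 2.
For w in [1, 2], t = -w**2 + 4*w - 4 is on the right; area = ∫[1,2] (-w**2 + 3*w - 2) dw = 1/6.

1/6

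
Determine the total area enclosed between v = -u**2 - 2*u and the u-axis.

4/3

The curve meets the u-axis where -u**2 - 2*u = 0, i.e. -u*(u + 2) = 0, at u = -2, 0.
On [-2, 0] the curve lies above the axis; ∫[-2,0] (-u**2 - 2*u) du = 4/3, giving area 4/3.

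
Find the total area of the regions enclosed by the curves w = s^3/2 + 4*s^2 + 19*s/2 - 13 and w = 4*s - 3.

443/12

Set the curves equal: s^3/2 + 4*s^2 + 19*s/2 - 13 = 4*s - 3, so s^3/2 + 4*s^2 + 11*s/2 - 10 = 0, which factors as (s - 1)*(s + 4)*(s + 5)/2 = 0. The curves meet at s = -5, -4, 1.
On [-5, -4], w = s^3/2 + 4*s^2 + 19*s/2 - 13 is on top; that piece has area ∫[-5,-4] (s^3/2 + 4*s^2 + 11*s/2 - 10) ds = 11/24.
On [-4, 1], w = 4*s - 3 is on top; that piece has area ∫[-4,1] (-(s^3/2 + 4*s^2 + 11*s/2 - 10)) ds = 875/24.
Total enclosed area = 11/24 + 875/24 = 443/12.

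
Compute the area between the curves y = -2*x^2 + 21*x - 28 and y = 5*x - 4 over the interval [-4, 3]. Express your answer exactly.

The difference (-2*x^2 + 21*x - 28) - (5*x - 4) = -2*x^2 + 16*x - 24 changes sign at x = 2 inside [-4, 3], so split the integral there.
∫[-4,2] (-2*x^2 + 16*x - 24) dx = -288; the area of that piece is 288.
∫[2,3] (-2*x^2 + 16*x - 24) dx = 10/3.
Total area = 288 + 10/3 = 874/3.

874/3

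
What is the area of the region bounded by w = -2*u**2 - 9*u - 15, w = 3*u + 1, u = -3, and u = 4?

The difference (-2*u**2 - 9*u - 15) - (3*u + 1) = -2*u**2 - 12*u - 16 changes sign at u = -2 inside [-3, 4], so split the integral there.
∫[-3,-2] (-2*u**2 - 12*u - 16) du = 4/3.
∫[-2,4] (-2*u**2 - 12*u - 16) du = -216; the area of that piece is 216.
Total area = 4/3 + 216 = 652/3.

652/3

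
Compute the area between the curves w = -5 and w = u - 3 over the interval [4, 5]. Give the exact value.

On [4, 5], (-5) - (u - 3) = -u - 2 is ≤ 0 throughout, so the area is a single integral of |-u - 2|.
∫[4,5] (-u - 2) du = -13/2; the area of that piece is 13/2.

13/2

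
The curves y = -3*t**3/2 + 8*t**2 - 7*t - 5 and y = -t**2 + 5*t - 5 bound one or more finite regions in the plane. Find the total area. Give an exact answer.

Set the curves equal: -3*t**3/2 + 8*t**2 - 7*t - 5 = -t**2 + 5*t - 5, so -3*t**3/2 + 9*t**2 - 12*t = 0, which factors as -3*t*(t - 4)*(t - 2)/2 = 0. The curves meet at t = 0, 2, 4.
On [0, 2], y = -t**2 + 5*t - 5 is on top; that piece has area ∫[0,2] (-(-3*t**3/2 + 9*t**2 - 12*t)) dt = 6.
On [2, 4], y = -3*t**3/2 + 8*t**2 - 7*t - 5 is on top; that piece has area ∫[2,4] (-3*t**3/2 + 9*t**2 - 12*t) dt = 6.
Total enclosed area = 6 + 6 = 12.

12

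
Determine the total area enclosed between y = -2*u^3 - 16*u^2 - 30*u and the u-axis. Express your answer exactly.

253/6

The curve meets the u-axis where -2*u^3 - 16*u^2 - 30*u = 0, i.e. -2*u*(u + 3)*(u + 5) = 0, at u = -5, -3, 0.
On [-5, -3] the curve lies below the axis; ∫[-5,-3] (-2*u^3 - 16*u^2 - 30*u) du = -32/3, giving area 32/3.
On [-3, 0] the curve lies above the axis; ∫[-3,0] (-2*u^3 - 16*u^2 - 30*u) du = 63/2, giving area 63/2.
Total area = 32/3 + 63/2 = 253/6.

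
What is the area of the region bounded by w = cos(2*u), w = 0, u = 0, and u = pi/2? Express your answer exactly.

1

The difference (cos(2*u)) - (0) = cos(2*u) changes sign at u = pi/4 inside [0, pi/2], so split the integral there.
∫[0,pi/4] (cos(2*u)) du = 1/2.
∫[pi/4,pi/2] (cos(2*u)) du = -1/2; the area of that piece is 1/2.
Total area = 1/2 + 1/2 = 1.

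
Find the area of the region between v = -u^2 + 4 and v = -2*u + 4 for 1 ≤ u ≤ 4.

The difference (-u^2 + 4) - (-2*u + 4) = -u^2 + 2*u changes sign at u = 2 inside [1, 4], so split the integral there.
∫[1,2] (-u^2 + 2*u) du = 2/3.
∫[2,4] (-u^2 + 2*u) du = -20/3; the area of that piece is 20/3.
Total area = 2/3 + 20/3 = 22/3.

22/3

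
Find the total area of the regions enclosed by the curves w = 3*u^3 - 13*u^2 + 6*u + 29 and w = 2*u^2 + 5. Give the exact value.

Set the curves equal: 3*u^3 - 13*u^2 + 6*u + 29 = 2*u^2 + 5, so 3*u^3 - 15*u^2 + 6*u + 24 = 0, which factors as 3*(u - 4)*(u - 2)*(u + 1) = 0. The curves meet at u = -1, 2, 4.
On [-1, 2], w = 3*u^3 - 13*u^2 + 6*u + 29 is on top; that piece has area ∫[-1,2] (3*u^3 - 15*u^2 + 6*u + 24) du = 189/4.
On [2, 4], w = 2*u^2 + 5 is on top; that piece has area ∫[2,4] (-(3*u^3 - 15*u^2 + 6*u + 24)) du = 16.
Total enclosed area = 189/4 + 16 = 253/4.

253/4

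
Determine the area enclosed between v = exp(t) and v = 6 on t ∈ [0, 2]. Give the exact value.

-23 + exp(2) + 12*log(6)

The difference (exp(t)) - (6) = exp(t) - 6 changes sign at t = log(6) inside [0, 2], so split the integral there.
∫[0,log(6)] (exp(t) - 6) dt = 5 - log(46656); the area of that piece is -5 + log(46656).
∫[log(6),2] (exp(t) - 6) dt = -18 + exp(2) + 6*log(6).
Total area = (-5 + log(46656)) + (-18 + exp(2) + 6*log(6)) = -23 + exp(2) + 12*log(6).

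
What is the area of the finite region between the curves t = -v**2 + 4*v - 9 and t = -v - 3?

1/6

Both boundary curves give t as a function of v, so integrate with respect to v. Setting them equal: -v**2 + 5*v - 6 = 0, i.e. -(v - 3)*(v - 2) = 0, so they meet at v = 2, 3.
For v in [2, 3], t = -v**2 + 4*v - 9 is on the right; area = ∫[2,3] (-v**2 + 5*v - 6) dv = 1/6.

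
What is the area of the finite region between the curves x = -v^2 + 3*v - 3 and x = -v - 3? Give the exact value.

Both boundary curves give x as a function of v, so integrate with respect to v. Setting them equal: -v^2 + 4*v = 0, i.e. -v*(v - 4) = 0, so they meet at v = 0, 4.
For v in [0, 4], x = -v^2 + 3*v - 3 is on the right; area = ∫[0,4] (-v^2 + 4*v) dv = 32/3.

32/3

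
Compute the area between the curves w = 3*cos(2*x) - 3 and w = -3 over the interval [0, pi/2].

3

The difference (3*cos(2*x) - 3) - (-3) = 3*cos(2*x) changes sign at x = pi/4 inside [0, pi/2], so split the integral there.
∫[0,pi/4] (3*cos(2*x)) dx = 3/2.
∫[pi/4,pi/2] (3*cos(2*x)) dx = -3/2; the area of that piece is 3/2.
Total area = 3/2 + 3/2 = 3.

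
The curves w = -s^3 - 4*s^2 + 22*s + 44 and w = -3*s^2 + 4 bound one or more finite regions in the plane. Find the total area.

3901/12

Set the curves equal: -s^3 - 4*s^2 + 22*s + 44 = -3*s^2 + 4, so -s^3 - s^2 + 22*s + 40 = 0, which factors as -(s - 5)*(s + 2)*(s + 4) = 0. The curves meet at s = -4, -2, 5.
On [-4, -2], w = -3*s^2 + 4 is on top; that piece has area ∫[-4,-2] (-(-s^3 - s^2 + 22*s + 40)) ds = 32/3.
On [-2, 5], w = -s^3 - 4*s^2 + 22*s + 44 is on top; that piece has area ∫[-2,5] (-s^3 - s^2 + 22*s + 40) ds = 3773/12.
Total enclosed area = 32/3 + 3773/12 = 3901/12.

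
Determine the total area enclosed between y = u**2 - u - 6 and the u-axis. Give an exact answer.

125/6

The curve meets the u-axis where u**2 - u - 6 = 0, i.e. (u - 3)*(u + 2) = 0, at u = -2, 3.
On [-2, 3] the curve lies below the axis; ∫[-2,3] (u**2 - u - 6) du = -125/6, giving area 125/6.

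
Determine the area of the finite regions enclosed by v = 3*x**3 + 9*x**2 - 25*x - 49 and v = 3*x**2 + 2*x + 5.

443/2

Set the curves equal: 3*x**3 + 9*x**2 - 25*x - 49 = 3*x**2 + 2*x + 5, so 3*x**3 + 6*x**2 - 27*x - 54 = 0, which factors as 3*(x - 3)*(x + 2)*(x + 3) = 0. The curves meet at x = -3, -2, 3.
On [-3, -2], v = 3*x**3 + 9*x**2 - 25*x - 49 is on top; that piece has area ∫[-3,-2] (3*x**3 + 6*x**2 - 27*x - 54) dx = 11/4.
On [-2, 3], v = 3*x**2 + 2*x + 5 is on top; that piece has area ∫[-2,3] (-(3*x**3 + 6*x**2 - 27*x - 54)) dx = 875/4.
Total enclosed area = 11/4 + 875/4 = 443/2.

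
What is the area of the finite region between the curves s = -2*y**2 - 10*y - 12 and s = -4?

Both boundary curves give s as a function of y, so integrate with respect to y. Setting them equal: -2*y**2 - 10*y - 8 = 0, i.e. -2*(y + 1)*(y + 4) = 0, so they meet at y = -4, -1.
For y in [-4, -1], s = -2*y**2 - 10*y - 12 is on the right; area = ∫[-4,-1] (-2*y**2 - 10*y - 8) dy = 9.

9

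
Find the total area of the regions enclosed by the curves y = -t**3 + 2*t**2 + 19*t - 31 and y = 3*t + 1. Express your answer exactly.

Set the curves equal: -t**3 + 2*t**2 + 19*t - 31 = 3*t + 1, so -t**3 + 2*t**2 + 16*t - 32 = 0, which factors as -(t - 4)*(t - 2)*(t + 4) = 0. The curves meet at t = -4, 2, 4.
On [-4, 2], y = 3*t + 1 is on top; that piece has area ∫[-4,2] (-(-t**3 + 2*t**2 + 16*t - 32)) dt = 180.
On [2, 4], y = -t**3 + 2*t**2 + 19*t - 31 is on top; that piece has area ∫[2,4] (-t**3 + 2*t**2 + 16*t - 32) dt = 28/3.
Total enclosed area = 180 + 28/3 = 568/3.

568/3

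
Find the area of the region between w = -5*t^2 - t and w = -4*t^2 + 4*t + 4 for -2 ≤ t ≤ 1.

59/6

The difference (-5*t^2 - t) - (-4*t^2 + 4*t + 4) = -t^2 - 5*t - 4 changes sign at t = -1 inside [-2, 1], so split the integral there.
∫[-2,-1] (-t^2 - 5*t - 4) dt = 7/6.
∫[-1,1] (-t^2 - 5*t - 4) dt = -26/3; the area of that piece is 26/3.
Total area = 7/6 + 26/3 = 59/6.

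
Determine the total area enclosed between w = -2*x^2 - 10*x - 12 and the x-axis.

The curve meets the x-axis where -2*x^2 - 10*x - 12 = 0, i.e. -2*(x + 2)*(x + 3) = 0, at x = -3, -2.
On [-3, -2] the curve lies above the axis; ∫[-3,-2] (-2*x^2 - 10*x - 12) dx = 1/3, giving area 1/3.

1/3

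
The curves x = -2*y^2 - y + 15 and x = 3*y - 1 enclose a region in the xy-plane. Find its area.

72

Both boundary curves give x as a function of y, so integrate with respect to y. Setting them equal: -2*y^2 - 4*y + 16 = 0, i.e. -2*(y - 2)*(y + 4) = 0, so they meet at y = -4, 2.
For y in [-4, 2], x = -2*y^2 - y + 15 is on the right; area = ∫[-4,2] (-2*y^2 - 4*y + 16) dy = 72.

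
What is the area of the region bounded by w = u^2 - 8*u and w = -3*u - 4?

Set the curves equal: u^2 - 8*u = -3*u - 4, so u^2 - 5*u + 4 = 0, which factors as (u - 4)*(u - 1) = 0. The curves meet at u = 1, 4.
On [1, 4], w = -3*u - 4 is on top; that piece has area ∫[1,4] (-(u^2 - 5*u + 4)) du = 9/2.

9/2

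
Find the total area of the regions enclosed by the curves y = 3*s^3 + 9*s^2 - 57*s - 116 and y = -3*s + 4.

Set the curves equal: 3*s^3 + 9*s^2 - 57*s - 116 = -3*s + 4, so 3*s^3 + 9*s^2 - 54*s - 120 = 0, which factors as 3*(s - 4)*(s + 2)*(s + 5) = 0. The curves meet at s = -5, -2, 4.
On [-5, -2], y = 3*s^3 + 9*s^2 - 57*s - 116 is on top; that piece has area ∫[-5,-2] (3*s^3 + 9*s^2 - 54*s - 120) ds = 405/4.
On [-2, 4], y = -3*s + 4 is on top; that piece has area ∫[-2,4] (-(3*s^3 + 9*s^2 - 54*s - 120)) ds = 648.
Total enclosed area = 405/4 + 648 = 2997/4.

2997/4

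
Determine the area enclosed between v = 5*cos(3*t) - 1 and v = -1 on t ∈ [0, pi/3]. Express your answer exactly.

10/3

The difference (5*cos(3*t) - 1) - (-1) = 5*cos(3*t) changes sign at t = pi/6 inside [0, pi/3], so split the integral there.
∫[0,pi/6] (5*cos(3*t)) dt = 5/3.
∫[pi/6,pi/3] (5*cos(3*t)) dt = -5/3; the area of that piece is 5/3.
Total area = 5/3 + 5/3 = 10/3.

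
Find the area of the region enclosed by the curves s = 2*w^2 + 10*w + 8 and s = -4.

Both boundary curves give s as a function of w, so integrate with respect to w. Setting them equal: 2*w^2 + 10*w + 12 = 0, i.e. 2*(w + 2)*(w + 3) = 0, so they meet at w = -3, -2.
For w in [-3, -2], s = 2*w^2 + 10*w + 8 is on the left; area = ∫[-3,-2] (-(2*w^2 + 10*w + 12)) dw = 1/3.

1/3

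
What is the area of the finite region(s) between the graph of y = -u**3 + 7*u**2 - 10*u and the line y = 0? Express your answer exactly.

253/12

The curve meets the u-axis where -u**3 + 7*u**2 - 10*u = 0, i.e. -u*(u - 5)*(u - 2) = 0, at u = 0, 2, 5.
On [0, 2] the curve lies below the axis; ∫[0,2] (-u**3 + 7*u**2 - 10*u) du = -16/3, giving area 16/3.
On [2, 5] the curve lies above the axis; ∫[2,5] (-u**3 + 7*u**2 - 10*u) du = 63/4, giving area 63/4.
Total area = 16/3 + 63/4 = 253/12.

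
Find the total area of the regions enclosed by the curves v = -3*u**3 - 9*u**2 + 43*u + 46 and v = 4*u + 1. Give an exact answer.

Set the curves equal: -3*u**3 - 9*u**2 + 43*u + 46 = 4*u + 1, so -3*u**3 - 9*u**2 + 39*u + 45 = 0, which factors as -3*(u - 3)*(u + 1)*(u + 5) = 0. The curves meet at u = -5, -1, 3.
On [-5, -1], v = 4*u + 1 is on top; that piece has area ∫[-5,-1] (-(-3*u**3 - 9*u**2 + 39*u + 45)) du = 192.
On [-1, 3], v = -3*u**3 - 9*u**2 + 43*u + 46 is on top; that piece has area ∫[-1,3] (-3*u**3 - 9*u**2 + 39*u + 45) du = 192.
Total enclosed area = 192 + 192 = 384.

384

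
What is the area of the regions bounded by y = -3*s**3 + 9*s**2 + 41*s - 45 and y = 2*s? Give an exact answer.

Set the curves equal: -3*s**3 + 9*s**2 + 41*s - 45 = 2*s, so -3*s**3 + 9*s**2 + 39*s - 45 = 0, which factors as -3*(s - 5)*(s - 1)*(s + 3) = 0. The curves meet at s = -3, 1, 5.
On [-3, 1], y = 2*s is on top; that piece has area ∫[-3,1] (-(-3*s**3 + 9*s**2 + 39*s - 45)) ds = 192.
On [1, 5], y = -3*s**3 + 9*s**2 + 41*s - 45 is on top; that piece has area ∫[1,5] (-3*s**3 + 9*s**2 + 39*s - 45) ds = 192.
Total enclosed area = 192 + 192 = 384.

384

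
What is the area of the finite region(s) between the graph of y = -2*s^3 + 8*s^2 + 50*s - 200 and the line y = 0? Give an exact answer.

The curve meets the s-axis where -2*s^3 + 8*s^2 + 50*s - 200 = 0, i.e. -2*(s - 5)*(s - 4)*(s + 5) = 0, at s = -5, 4, 5.
On [-5, 4] the curve lies below the axis; ∫[-5,4] (-2*s^3 + 8*s^2 + 50*s - 200) ds = -2673/2, giving area 2673/2.
On [4, 5] the curve lies above the axis; ∫[4,5] (-2*s^3 + 8*s^2 + 50*s - 200) ds = 19/6, giving area 19/6.
Total area = 2673/2 + 19/6 = 4019/3.

4019/3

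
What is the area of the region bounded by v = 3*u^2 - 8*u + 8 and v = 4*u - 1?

Set the curves equal: 3*u^2 - 8*u + 8 = 4*u - 1, so 3*u^2 - 12*u + 9 = 0, which factors as 3*(u - 3)*(u - 1) = 0. The curves meet at u = 1, 3.
On [1, 3], v = 4*u - 1 is on top; that piece has area ∫[1,3] (-(3*u^2 - 12*u + 9)) du = 4.

4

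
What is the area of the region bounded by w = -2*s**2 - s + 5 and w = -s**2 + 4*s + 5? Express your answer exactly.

125/6

Set the curves equal: -2*s**2 - s + 5 = -s**2 + 4*s + 5, so -s**2 - 5*s = 0, which factors as -s*(s + 5) = 0. The curves meet at s = -5, 0.
On [-5, 0], w = -2*s**2 - s + 5 is on top; that piece has area ∫[-5,0] (-s**2 - 5*s) ds = 125/6.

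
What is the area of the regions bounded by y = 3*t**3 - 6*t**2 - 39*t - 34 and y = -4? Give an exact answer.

1741/4

Set the curves equal: 3*t**3 - 6*t**2 - 39*t - 34 = -4, so 3*t**3 - 6*t**2 - 39*t - 30 = 0, which factors as 3*(t - 5)*(t + 1)*(t + 2) = 0. The curves meet at t = -2, -1, 5.
On [-2, -1], y = 3*t**3 - 6*t**2 - 39*t - 34 is on top; that piece has area ∫[-2,-1] (3*t**3 - 6*t**2 - 39*t - 30) dt = 13/4.
On [-1, 5], y = -4 is on top; that piece has area ∫[-1,5] (-(3*t**3 - 6*t**2 - 39*t - 30)) dt = 432.
Total enclosed area = 13/4 + 432 = 1741/4.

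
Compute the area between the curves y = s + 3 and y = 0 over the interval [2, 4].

12

On [2, 4], (s + 3) - (0) = s + 3 is ≥ 0 throughout, so the area is a single integral of |s + 3|.
∫[2,4] (s + 3) ds = 12.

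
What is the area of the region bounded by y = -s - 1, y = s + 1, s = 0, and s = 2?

On [0, 2], (-s - 1) - (s + 1) = -2*s - 2 is ≤ 0 throughout, so the area is a single integral of |-2*s - 2|.
∫[0,2] (-2*s - 2) ds = -8; the area of that piece is 8.

8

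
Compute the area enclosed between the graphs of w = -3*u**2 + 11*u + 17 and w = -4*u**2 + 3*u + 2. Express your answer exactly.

Set the curves equal: -3*u**2 + 11*u + 17 = -4*u**2 + 3*u + 2, so u**2 + 8*u + 15 = 0, which factors as (u + 3)*(u + 5) = 0. The curves meet at u = -5, -3.
On [-5, -3], w = -4*u**2 + 3*u + 2 is on top; that piece has area ∫[-5,-3] (-(u**2 + 8*u + 15)) du = 4/3.

4/3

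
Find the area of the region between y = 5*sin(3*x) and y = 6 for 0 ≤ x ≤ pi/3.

-10/3 + 2*pi

On [0, pi/3], (5*sin(3*x)) - (6) = 5*sin(3*x) - 6 is ≤ 0 throughout, so the area is a single integral of |5*sin(3*x) - 6|.
∫[0,pi/3] (5*sin(3*x) - 6) dx = 10/3 - 2*pi; the area of that piece is -10/3 + 2*pi.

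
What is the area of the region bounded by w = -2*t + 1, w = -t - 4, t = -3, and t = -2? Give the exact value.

On [-3, -2], (-2*t + 1) - (-t - 4) = -t + 5 is ≥ 0 throughout, so the area is a single integral of |-t + 5|.
∫[-3,-2] (-t + 5) dt = 15/2.

15/2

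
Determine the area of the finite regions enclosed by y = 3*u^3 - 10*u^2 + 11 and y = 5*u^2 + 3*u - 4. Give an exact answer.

Set the curves equal: 3*u^3 - 10*u^2 + 11 = 5*u^2 + 3*u - 4, so 3*u^3 - 15*u^2 - 3*u + 15 = 0, which factors as 3*(u - 5)*(u - 1)*(u + 1) = 0. The curves meet at u = -1, 1, 5.
On [-1, 1], y = 3*u^3 - 10*u^2 + 11 is on top; that piece has area ∫[-1,1] (3*u^3 - 15*u^2 - 3*u + 15) du = 20.
On [1, 5], y = 5*u^2 + 3*u - 4 is on top; that piece has area ∫[1,5] (-(3*u^3 - 15*u^2 - 3*u + 15)) du = 128.
Total enclosed area = 20 + 128 = 148.

148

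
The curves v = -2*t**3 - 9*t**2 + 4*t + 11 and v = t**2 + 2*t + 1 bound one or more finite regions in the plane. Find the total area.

296/3

Set the curves equal: -2*t**3 - 9*t**2 + 4*t + 11 = t**2 + 2*t + 1, so -2*t**3 - 10*t**2 + 2*t + 10 = 0, which factors as -2*(t - 1)*(t + 1)*(t + 5) = 0. The curves meet at t = -5, -1, 1.
On [-5, -1], v = t**2 + 2*t + 1 is on top; that piece has area ∫[-5,-1] (-(-2*t**3 - 10*t**2 + 2*t + 10)) dt = 256/3.
On [-1, 1], v = -2*t**3 - 9*t**2 + 4*t + 11 is on top; that piece has area ∫[-1,1] (-2*t**3 - 10*t**2 + 2*t + 10) dt = 40/3.
Total enclosed area = 256/3 + 40/3 = 296/3.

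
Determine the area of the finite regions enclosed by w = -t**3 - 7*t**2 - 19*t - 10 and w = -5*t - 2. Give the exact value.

37/12

Set the curves equal: -t**3 - 7*t**2 - 19*t - 10 = -5*t - 2, so -t**3 - 7*t**2 - 14*t - 8 = 0, which factors as -(t + 1)*(t + 2)*(t + 4) = 0. The curves meet at t = -4, -2, -1.
On [-4, -2], w = -5*t - 2 is on top; that piece has area ∫[-4,-2] (-(-t**3 - 7*t**2 - 14*t - 8)) dt = 8/3.
On [-2, -1], w = -t**3 - 7*t**2 - 19*t - 10 is on top; that piece has area ∫[-2,-1] (-t**3 - 7*t**2 - 14*t - 8) dt = 5/12.
Total enclosed area = 8/3 + 5/12 = 37/12.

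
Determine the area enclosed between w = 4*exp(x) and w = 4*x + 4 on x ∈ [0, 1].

On [0, 1], (4*exp(x)) - (4*x + 4) = -4*x + 4*exp(x) - 4 is ≥ 0 throughout, so the area is a single integral of |-4*x + 4*exp(x) - 4|.
∫[0,1] (-4*x + 4*exp(x) - 4) dx = -10 + 4*exp(1).

-10 + 4*exp(1)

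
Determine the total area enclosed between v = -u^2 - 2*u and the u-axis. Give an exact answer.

4/3

The curve meets the u-axis where -u^2 - 2*u = 0, i.e. -u*(u + 2) = 0, at u = -2, 0.
On [-2, 0] the curve lies above the axis; ∫[-2,0] (-u^2 - 2*u) du = 4/3, giving area 4/3.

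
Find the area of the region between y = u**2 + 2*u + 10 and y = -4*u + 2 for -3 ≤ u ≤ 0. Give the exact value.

The difference (u**2 + 2*u + 10) - (-4*u + 2) = u**2 + 6*u + 8 changes sign at u = -2 inside [-3, 0], so split the integral there.
∫[-3,-2] (u**2 + 6*u + 8) du = -2/3; the area of that piece is 2/3.
∫[-2,0] (u**2 + 6*u + 8) du = 20/3.
Total area = 2/3 + 20/3 = 22/3.

22/3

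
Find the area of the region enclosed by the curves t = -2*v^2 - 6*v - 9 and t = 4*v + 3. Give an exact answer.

Both boundary curves give t as a function of v, so integrate with respect to v. Setting them equal: -2*v^2 - 10*v - 12 = 0, i.e. -2*(v + 2)*(v + 3) = 0, so they meet at v = -3, -2.
For v in [-3, -2], t = -2*v^2 - 6*v - 9 is on the right; area = ∫[-3,-2] (-2*v^2 - 10*v - 12) dv = 1/3.

1/3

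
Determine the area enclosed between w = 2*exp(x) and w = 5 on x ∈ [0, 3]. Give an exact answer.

-23 - 10*log(2) + 10*log(5) + 2*exp(3)

The difference (2*exp(x)) - (5) = 2*exp(x) - 5 changes sign at x = log(5/2) inside [0, 3], so split the integral there.
∫[0,log(5/2)] (2*exp(x) - 5) dx = log(32/3125) + 3; the area of that piece is -3 + log(3125/32).
∫[log(5/2),3] (2*exp(x) - 5) dx = -20 - 5*log(2) + 5*log(5) + 2*exp(3).
Total area = (-3 + log(3125/32)) + (-20 - 5*log(2) + 5*log(5) + 2*exp(3)) = -23 - 10*log(2) + 10*log(5) + 2*exp(3).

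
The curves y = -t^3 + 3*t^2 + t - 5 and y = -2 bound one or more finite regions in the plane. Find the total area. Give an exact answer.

Set the curves equal: -t^3 + 3*t^2 + t - 5 = -2, so -t^3 + 3*t^2 + t - 3 = 0, which factors as -(t - 3)*(t - 1)*(t + 1) = 0. The curves meet at t = -1, 1, 3.
On [-1, 1], y = -2 is on top; that piece has area ∫[-1,1] (-(-t^3 + 3*t^2 + t - 3)) dt = 4.
On [1, 3], y = -t^3 + 3*t^2 + t - 5 is on top; that piece has area ∫[1,3] (-t^3 + 3*t^2 + t - 3) dt = 4.
Total enclosed area = 4 + 4 = 8.

8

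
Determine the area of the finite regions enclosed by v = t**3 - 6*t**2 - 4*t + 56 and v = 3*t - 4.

Set the curves equal: t**3 - 6*t**2 - 4*t + 56 = 3*t - 4, so t**3 - 6*t**2 - 7*t + 60 = 0, which factors as (t - 5)*(t - 4)*(t + 3) = 0. The curves meet at t = -3, 4, 5.
On [-3, 4], v = t**3 - 6*t**2 - 4*t + 56 is on top; that piece has area ∫[-3,4] (t**3 - 6*t**2 - 7*t + 60) dt = 1029/4.
On [4, 5], v = 3*t - 4 is on top; that piece has area ∫[4,5] (-(t**3 - 6*t**2 - 7*t + 60)) dt = 5/4.
Total enclosed area = 1029/4 + 5/4 = 517/2.

517/2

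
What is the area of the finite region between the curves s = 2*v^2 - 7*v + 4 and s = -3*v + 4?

Both boundary curves give s as a function of v, so integrate with respect to v. Setting them equal: 2*v^2 - 4*v = 0, i.e. 2*v*(v - 2) = 0, so they meet at v = 0, 2.
For v in [0, 2], s = 2*v^2 - 7*v + 4 is on the left; area = ∫[0,2] (-(2*v^2 - 4*v)) dv = 8/3.

8/3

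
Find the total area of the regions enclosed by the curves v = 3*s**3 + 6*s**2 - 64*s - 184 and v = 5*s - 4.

5137/4

Set the curves equal: 3*s**3 + 6*s**2 - 64*s - 184 = 5*s - 4, so 3*s**3 + 6*s**2 - 69*s - 180 = 0, which factors as 3*(s - 5)*(s + 3)*(s + 4) = 0. The curves meet at s = -4, -3, 5.
On [-4, -3], v = 3*s**3 + 6*s**2 - 64*s - 184 is on top; that piece has area ∫[-4,-3] (3*s**3 + 6*s**2 - 69*s - 180) ds = 17/4.
On [-3, 5], v = 5*s - 4 is on top; that piece has area ∫[-3,5] (-(3*s**3 + 6*s**2 - 69*s - 180)) ds = 1280.
Total enclosed area = 17/4 + 1280 = 5137/4.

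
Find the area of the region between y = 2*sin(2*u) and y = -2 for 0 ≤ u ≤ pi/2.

2 + pi

On [0, pi/2], (2*sin(2*u)) - (-2) = 2*sin(2*u) + 2 is ≥ 0 throughout, so the area is a single integral of |2*sin(2*u) + 2|.
∫[0,pi/2] (2*sin(2*u) + 2) du = 2 + pi.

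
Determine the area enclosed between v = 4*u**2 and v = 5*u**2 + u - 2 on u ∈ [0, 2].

The difference (4*u**2) - (5*u**2 + u - 2) = -u**2 - u + 2 changes sign at u = 1 inside [0, 2], so split the integral there.
∫[0,1] (-u**2 - u + 2) du = 7/6.
∫[1,2] (-u**2 - u + 2) du = -11/6; the area of that piece is 11/6.
Total area = 7/6 + 11/6 = 3.

3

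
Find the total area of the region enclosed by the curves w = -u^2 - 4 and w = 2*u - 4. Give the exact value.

Set the curves equal: -u^2 - 4 = 2*u - 4, so -u^2 - 2*u = 0, which factors as -u*(u + 2) = 0. The curves meet at u = -2, 0.
On [-2, 0], w = -u^2 - 4 is on top; that piece has area ∫[-2,0] (-u^2 - 2*u) du = 4/3.

4/3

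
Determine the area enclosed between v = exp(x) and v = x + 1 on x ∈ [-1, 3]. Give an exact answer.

-8 - exp(-1) + exp(3)

On [-1, 3], (exp(x)) - (x + 1) = -x + exp(x) - 1 is ≥ 0 throughout, so the area is a single integral of |-x + exp(x) - 1|.
∫[-1,3] (-x + exp(x) - 1) dx = -8 - exp(-1) + exp(3).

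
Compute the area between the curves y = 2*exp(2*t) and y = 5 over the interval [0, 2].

-14 - 11*log(2)/2 + log(10)/2 + 9*log(5)/2 + exp(4)

The difference (2*exp(2*t)) - (5) = 2*exp(2*t) - 5 changes sign at t = -log(2)/2 + log(5)/2 inside [0, 2], so split the integral there.
∫[0,-log(2)/2 + log(5)/2] (2*exp(2*t) - 5) dt = log(4*sqrt(10)/125) + 3/2; the area of that piece is -3/2 + log(25*sqrt(10)/8).
∫[-log(2)/2 + log(5)/2,2] (2*exp(2*t) - 5) dt = -25/2 - 5*log(2)/2 + 5*log(5)/2 + exp(4).
Total area = (-3/2 + log(25*sqrt(10)/8)) + (-25/2 - 5*log(2)/2 + 5*log(5)/2 + exp(4)) = -14 - 11*log(2)/2 + log(10)/2 + 9*log(5)/2 + exp(4).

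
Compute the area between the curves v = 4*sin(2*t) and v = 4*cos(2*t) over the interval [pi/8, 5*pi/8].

4*sqrt(2)

On [pi/8, 5*pi/8], (4*sin(2*t)) - (4*cos(2*t)) = 4*sin(2*t) - 4*cos(2*t) is ≥ 0 throughout, so the area is a single integral of |4*sin(2*t) - 4*cos(2*t)|.
∫[pi/8,5*pi/8] (4*sin(2*t) - 4*cos(2*t)) dt = 4*sqrt(2).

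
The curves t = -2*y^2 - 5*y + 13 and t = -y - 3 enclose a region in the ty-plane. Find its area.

Both boundary curves give t as a function of y, so integrate with respect to y. Setting them equal: -2*y^2 - 4*y + 16 = 0, i.e. -2*(y - 2)*(y + 4) = 0, so they meet at y = -4, 2.
For y in [-4, 2], t = -2*y^2 - 5*y + 13 is on the right; area = ∫[-4,2] (-2*y^2 - 4*y + 16) dy = 72.

72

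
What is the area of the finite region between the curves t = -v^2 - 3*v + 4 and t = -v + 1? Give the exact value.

Both boundary curves give t as a function of v, so integrate with respect to v. Setting them equal: -v^2 - 2*v + 3 = 0, i.e. -(v - 1)*(v + 3) = 0, so they meet at v = -3, 1.
For v in [-3, 1], t = -v^2 - 3*v + 4 is on the right; area = ∫[-3,1] (-v^2 - 2*v + 3) dv = 32/3.

32/3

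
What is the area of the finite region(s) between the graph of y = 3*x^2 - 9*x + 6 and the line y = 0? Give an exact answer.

1/2

The curve meets the x-axis where 3*x^2 - 9*x + 6 = 0, i.e. 3*(x - 2)*(x - 1) = 0, at x = 1, 2.
On [1, 2] the curve lies below the axis; ∫[1,2] (3*x^2 - 9*x + 6) dx = -1/2, giving area 1/2.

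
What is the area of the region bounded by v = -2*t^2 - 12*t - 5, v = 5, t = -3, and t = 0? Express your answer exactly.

The difference (-2*t^2 - 12*t - 5) - (5) = -2*t^2 - 12*t - 10 changes sign at t = -1 inside [-3, 0], so split the integral there.
∫[-3,-1] (-2*t^2 - 12*t - 10) dt = 32/3.
∫[-1,0] (-2*t^2 - 12*t - 10) dt = -14/3; the area of that piece is 14/3.
Total area = 32/3 + 14/3 = 46/3.

46/3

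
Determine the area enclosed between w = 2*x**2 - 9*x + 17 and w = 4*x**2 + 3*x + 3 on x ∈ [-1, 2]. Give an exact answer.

The difference (2*x**2 - 9*x + 17) - (4*x**2 + 3*x + 3) = -2*x**2 - 12*x + 14 changes sign at x = 1 inside [-1, 2], so split the integral there.
∫[-1,1] (-2*x**2 - 12*x + 14) dx = 80/3.
∫[1,2] (-2*x**2 - 12*x + 14) dx = -26/3; the area of that piece is 26/3.
Total area = 80/3 + 26/3 = 106/3.

106/3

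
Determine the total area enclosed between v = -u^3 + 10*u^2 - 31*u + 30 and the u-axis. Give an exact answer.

The curve meets the u-axis where -u^3 + 10*u^2 - 31*u + 30 = 0, i.e. -(u - 5)*(u - 3)*(u - 2) = 0, at u = 2, 3, 5.
On [2, 3] the curve lies below the axis; ∫[2,3] (-u^3 + 10*u^2 - 31*u + 30) du = -5/12, giving area 5/12.
On [3, 5] the curve lies above the axis; ∫[3,5] (-u^3 + 10*u^2 - 31*u + 30) du = 8/3, giving area 8/3.
Total area = 5/12 + 8/3 = 37/12.

37/12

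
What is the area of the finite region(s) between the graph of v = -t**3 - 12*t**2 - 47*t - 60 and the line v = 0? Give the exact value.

1/2

The curve meets the t-axis where -t**3 - 12*t**2 - 47*t - 60 = 0, i.e. -(t + 3)*(t + 4)*(t + 5) = 0, at t = -5, -4, -3.
On [-5, -4] the curve lies below the axis; ∫[-5,-4] (-t**3 - 12*t**2 - 47*t - 60) dt = -1/4, giving area 1/4.
On [-4, -3] the curve lies above the axis; ∫[-4,-3] (-t**3 - 12*t**2 - 47*t - 60) dt = 1/4, giving area 1/4.
Total area = 1/4 + 1/4 = 1/2.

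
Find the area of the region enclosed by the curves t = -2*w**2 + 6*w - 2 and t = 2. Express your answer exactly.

1/3

Both boundary curves give t as a function of w, so integrate with respect to w. Setting them equal: -2*w**2 + 6*w - 4 = 0, i.e. -2*(w - 2)*(w - 1) = 0, so they meet at w = 1, 2.
For w in [1, 2], t = -2*w**2 + 6*w - 2 is on the right; area = ∫[1,2] (-2*w**2 + 6*w - 4) dw = 1/3.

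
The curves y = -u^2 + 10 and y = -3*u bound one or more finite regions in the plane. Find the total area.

343/6

Set the curves equal: -u^2 + 10 = -3*u, so -u^2 + 3*u + 10 = 0, which factors as -(u - 5)*(u + 2) = 0. The curves meet at u = -2, 5.
On [-2, 5], y = -u^2 + 10 is on top; that piece has area ∫[-2,5] (-u^2 + 3*u + 10) du = 343/6.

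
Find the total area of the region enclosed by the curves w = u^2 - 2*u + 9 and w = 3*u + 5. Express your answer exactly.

9/2

Set the curves equal: u^2 - 2*u + 9 = 3*u + 5, so u^2 - 5*u + 4 = 0, which factors as (u - 4)*(u - 1) = 0. The curves meet at u = 1, 4.
On [1, 4], w = 3*u + 5 is on top; that piece has area ∫[1,4] (-(u^2 - 5*u + 4)) du = 9/2.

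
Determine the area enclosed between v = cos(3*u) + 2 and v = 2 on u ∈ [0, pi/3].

The difference (cos(3*u) + 2) - (2) = cos(3*u) changes sign at u = pi/6 inside [0, pi/3], so split the integral there.
∫[0,pi/6] (cos(3*u)) du = 1/3.
∫[pi/6,pi/3] (cos(3*u)) du = -1/3; the area of that piece is 1/3.
Total area = 1/3 + 1/3 = 2/3.

2/3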